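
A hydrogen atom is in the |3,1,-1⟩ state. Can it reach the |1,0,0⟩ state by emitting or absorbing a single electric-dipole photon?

l: 1 → 0 (Δl = -1). Δl = ±1 passes.
m_l: -1 → 0 (Δm_l = +1). |Δm_l| ≤ 1 passes.
All E1 selection rules are satisfied.

allowed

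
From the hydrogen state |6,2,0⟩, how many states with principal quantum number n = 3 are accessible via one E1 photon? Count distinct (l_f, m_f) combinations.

3

E1 requires Δl = ±1, so l_f ∈ {1, 3}; with 0 ≤ l_f ≤ n_f−1 = 2, the allowed l_f values are {1}.
For l_f = 1: m_f ∈ {m_i−1, m_i, m_i+1} ∩ [−1, 1] = {-1, 0, 1} → 3 states.
Total: 3.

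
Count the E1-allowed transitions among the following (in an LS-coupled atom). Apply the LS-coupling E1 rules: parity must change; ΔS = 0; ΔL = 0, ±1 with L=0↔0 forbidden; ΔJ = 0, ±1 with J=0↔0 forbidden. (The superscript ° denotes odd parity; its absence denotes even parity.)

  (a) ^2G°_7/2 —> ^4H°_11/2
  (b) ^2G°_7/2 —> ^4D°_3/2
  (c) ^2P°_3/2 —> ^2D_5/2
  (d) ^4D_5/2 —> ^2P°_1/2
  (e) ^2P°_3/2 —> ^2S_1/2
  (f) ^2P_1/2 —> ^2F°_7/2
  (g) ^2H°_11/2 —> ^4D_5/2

2

(a) forbidden (parity, ΔS, ΔJ fail)
(b) forbidden (parity, ΔS, ΔL, ΔJ fail)
(c) allowed
(d) forbidden (ΔS, ΔJ fail)
(e) allowed
(f) forbidden (ΔL, ΔJ fail)
(g) forbidden (ΔS, ΔL, ΔJ fail)
Total allowed: 2 of 7.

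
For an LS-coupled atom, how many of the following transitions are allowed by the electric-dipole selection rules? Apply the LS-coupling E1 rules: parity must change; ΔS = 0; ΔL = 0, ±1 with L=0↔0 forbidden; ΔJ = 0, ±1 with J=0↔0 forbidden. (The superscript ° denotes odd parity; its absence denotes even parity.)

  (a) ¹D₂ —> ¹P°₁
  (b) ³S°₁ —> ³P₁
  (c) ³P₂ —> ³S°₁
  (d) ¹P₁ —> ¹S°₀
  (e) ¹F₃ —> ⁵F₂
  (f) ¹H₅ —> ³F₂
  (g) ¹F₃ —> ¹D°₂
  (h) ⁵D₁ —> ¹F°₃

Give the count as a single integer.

5

(a) allowed
(b) allowed
(c) allowed
(d) allowed
(e) forbidden (parity, ΔS fail)
(f) forbidden (parity, ΔS, ΔL, ΔJ fail)
(g) allowed
(h) forbidden (ΔS, ΔJ fail)
Total allowed: 5 of 8.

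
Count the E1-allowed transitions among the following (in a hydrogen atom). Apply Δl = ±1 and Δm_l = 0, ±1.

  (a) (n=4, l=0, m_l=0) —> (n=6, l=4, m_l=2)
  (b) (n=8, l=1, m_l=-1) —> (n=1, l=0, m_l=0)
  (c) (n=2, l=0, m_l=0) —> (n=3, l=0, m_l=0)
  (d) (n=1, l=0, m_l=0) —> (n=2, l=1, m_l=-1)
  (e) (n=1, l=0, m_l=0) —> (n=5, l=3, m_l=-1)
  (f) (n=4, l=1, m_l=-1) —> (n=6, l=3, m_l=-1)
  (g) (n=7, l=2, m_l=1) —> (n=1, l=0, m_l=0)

2

(a) forbidden — Δl = +4 (E1 requires Δl = ±1); Δm_l = +2 (E1 requires Δm_l = 0, ±1)
(b) allowed
(c) forbidden — Δl = +0 (E1 requires Δl = ±1)
(d) allowed
(e) forbidden — Δl = +3 (E1 requires Δl = ±1)
(f) forbidden — Δl = +2 (E1 requires Δl = ±1)
(g) forbidden — Δl = -2 (E1 requires Δl = ±1)
Total allowed: 2 of 7.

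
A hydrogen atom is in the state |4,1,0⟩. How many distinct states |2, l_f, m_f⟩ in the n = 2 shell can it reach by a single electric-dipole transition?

1

E1 requires Δl = ±1, so l_f ∈ {0, 2}; with 0 ≤ l_f ≤ n_f−1 = 1, the allowed l_f values are {0}.
For l_f = 0: m_f ∈ {m_i−1, m_i, m_i+1} ∩ [−0, 0] = {0} → 1 state.
Total: 1.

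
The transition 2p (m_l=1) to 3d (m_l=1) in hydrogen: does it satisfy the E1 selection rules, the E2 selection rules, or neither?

E1

Δl = 2 − 1 = +1; l_i + l_f = 3.
Δm_l = +0.
E1 (Δl = ±1, |Δm_l| ≤ 1): satisfied.
E2 (Δl = 0,±2, l_i+l_f ≥ 2, |Δm_l| ≤ 2): not satisfied.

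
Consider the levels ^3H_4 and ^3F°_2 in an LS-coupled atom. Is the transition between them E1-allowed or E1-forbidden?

forbidden

Parity must change: even → odd — passes.
ΔS = 0: S: 1 → 1 — passes.
ΔL = 0, ±1 (not L=0↔0): L: 5 → 3, ΔL = -2 — fails.
ΔJ = 0, ±1 (not J=0↔0): J: 4 → 2, ΔJ = -2 — fails.
Rule(s) violated: ΔL, ΔJ.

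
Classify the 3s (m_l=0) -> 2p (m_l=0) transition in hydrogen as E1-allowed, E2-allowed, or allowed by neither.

E1

Δl = 1 − 0 = +1; l_i + l_f = 1.
Δm_l = +0.
E1 (Δl = ±1, |Δm_l| ≤ 1): satisfied.
E2 (Δl = 0,±2, l_i+l_f ≥ 2, |Δm_l| ≤ 2): not satisfied.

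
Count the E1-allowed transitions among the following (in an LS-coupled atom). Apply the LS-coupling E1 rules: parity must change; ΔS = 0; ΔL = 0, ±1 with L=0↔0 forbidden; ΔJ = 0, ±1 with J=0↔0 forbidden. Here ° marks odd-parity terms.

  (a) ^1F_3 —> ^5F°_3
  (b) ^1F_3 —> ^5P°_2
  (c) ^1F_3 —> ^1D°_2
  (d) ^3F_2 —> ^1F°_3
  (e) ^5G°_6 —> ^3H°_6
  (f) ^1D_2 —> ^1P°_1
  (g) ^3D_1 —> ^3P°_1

3

(a) forbidden (ΔS fails)
(b) forbidden (ΔS, ΔL fail)
(c) allowed
(d) forbidden (ΔS fails)
(e) forbidden (parity, ΔS fail)
(f) allowed
(g) allowed
Total allowed: 3 of 7.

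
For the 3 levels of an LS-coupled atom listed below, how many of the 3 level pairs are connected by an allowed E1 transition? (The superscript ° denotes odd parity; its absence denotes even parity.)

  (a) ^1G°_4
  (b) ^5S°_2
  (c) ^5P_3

(a)–(b): forbidden (parity, ΔS, ΔL, ΔJ).
(a)–(c): forbidden (ΔS, ΔL).
(b)–(c): allowed.
Allowed pairs: 1 of 3.

1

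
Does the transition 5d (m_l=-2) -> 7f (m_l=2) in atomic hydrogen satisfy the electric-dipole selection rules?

forbidden

l: 2 → 3 (Δl = +1). Δl = ±1 ok.
Δm_l = 2 − (-2) = +4. E1 requires Δm_l = 0, ±1: fails.
The transition is electric-dipole forbidden.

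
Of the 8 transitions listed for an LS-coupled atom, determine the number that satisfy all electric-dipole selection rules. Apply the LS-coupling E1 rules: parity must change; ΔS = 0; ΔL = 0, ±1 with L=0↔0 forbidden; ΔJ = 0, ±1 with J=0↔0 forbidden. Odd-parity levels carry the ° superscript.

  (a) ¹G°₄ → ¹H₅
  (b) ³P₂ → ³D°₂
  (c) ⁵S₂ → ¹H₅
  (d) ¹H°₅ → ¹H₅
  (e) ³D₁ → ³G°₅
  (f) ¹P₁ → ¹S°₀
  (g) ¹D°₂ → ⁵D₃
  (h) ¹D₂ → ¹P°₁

5

(a) allowed
(b) allowed
(c) forbidden (parity, ΔS, ΔL, ΔJ fail)
(d) allowed
(e) forbidden (ΔL, ΔJ fail)
(f) allowed
(g) forbidden (ΔS fails)
(h) allowed
Total allowed: 5 of 8.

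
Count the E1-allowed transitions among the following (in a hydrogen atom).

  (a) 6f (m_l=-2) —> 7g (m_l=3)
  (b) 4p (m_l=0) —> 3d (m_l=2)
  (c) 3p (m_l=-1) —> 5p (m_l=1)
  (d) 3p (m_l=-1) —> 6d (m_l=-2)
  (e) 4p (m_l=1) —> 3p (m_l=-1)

1

(a) forbidden — Δm_l = +5 (E1 requires Δm_l = 0, ±1)
(b) forbidden — Δm_l = +2 (E1 requires Δm_l = 0, ±1)
(c) forbidden — Δl = +0 (E1 requires Δl = ±1); Δm_l = +2 (E1 requires Δm_l = 0, ±1)
(d) allowed
(e) forbidden — Δl = +0 (E1 requires Δl = ±1); Δm_l = -2 (E1 requires Δm_l = 0, ±1)
Total allowed: 1 of 5.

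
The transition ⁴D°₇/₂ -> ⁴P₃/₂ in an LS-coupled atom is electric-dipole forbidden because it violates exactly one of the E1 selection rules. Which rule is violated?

Initial level: S=3/2, L=2, J=7/2, parity odd. Final level: S=3/2, L=1, J=3/2, parity even.
ΔS = 0: S: 3/2 → 3/2 — passes.
ΔL = 0, ±1 (not L=0↔0): L: 2 → 1, ΔL = -1 — passes.
Parity must change: odd → even — passes.
ΔJ = 0, ±1 (not J=0↔0): J: 7/2 → 3/2, ΔJ = -2 — fails.

the ΔJ = 0, ±1 rule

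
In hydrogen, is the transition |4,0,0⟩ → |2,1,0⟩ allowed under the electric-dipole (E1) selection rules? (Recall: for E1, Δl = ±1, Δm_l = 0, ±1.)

allowed

Initial l = 0, final l = 1, so Δl = +1. E1 requires Δl = ±1: ok.
Δm_l = 0 − (0) = +0. E1 requires Δm_l = 0, ±1: ok.
All E1 selection rules are satisfied.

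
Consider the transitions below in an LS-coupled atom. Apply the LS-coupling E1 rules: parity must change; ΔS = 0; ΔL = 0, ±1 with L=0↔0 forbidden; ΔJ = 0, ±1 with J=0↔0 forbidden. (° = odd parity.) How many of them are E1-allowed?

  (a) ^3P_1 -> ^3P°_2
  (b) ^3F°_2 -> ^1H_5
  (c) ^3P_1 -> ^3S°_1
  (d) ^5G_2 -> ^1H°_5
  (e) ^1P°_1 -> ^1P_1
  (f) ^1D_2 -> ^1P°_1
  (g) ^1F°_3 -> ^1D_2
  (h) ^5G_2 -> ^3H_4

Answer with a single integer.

(a) allowed
(b) forbidden (ΔS, ΔL, ΔJ fail)
(c) allowed
(d) forbidden (ΔS, ΔJ fail)
(e) allowed
(f) allowed
(g) allowed
(h) forbidden (parity, ΔS, ΔJ fail)
Total allowed: 5 of 8.

5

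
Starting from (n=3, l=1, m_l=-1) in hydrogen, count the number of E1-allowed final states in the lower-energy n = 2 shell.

E1 requires Δl = ±1, so l_f ∈ {0, 2}; with 0 ≤ l_f ≤ n_f−1 = 1, the allowed l_f values are {0}.
For l_f = 0: m_f ∈ {m_i−1, m_i, m_i+1} ∩ [−0, 0] = {0} → 1 state.
Total: 1.

1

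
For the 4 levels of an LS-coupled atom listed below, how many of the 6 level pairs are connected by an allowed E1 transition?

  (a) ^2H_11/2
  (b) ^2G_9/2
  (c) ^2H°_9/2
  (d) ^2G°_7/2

(a)–(b): forbidden (parity).
(a)–(c): allowed.
(a)–(d): forbidden (ΔJ).
(b)–(c): allowed.
(b)–(d): allowed.
(c)–(d): forbidden (parity).
Allowed pairs: 3 of 6.

3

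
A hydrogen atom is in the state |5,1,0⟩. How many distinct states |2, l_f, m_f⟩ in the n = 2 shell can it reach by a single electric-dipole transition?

1

E1 requires Δl = ±1, so l_f ∈ {0, 2}; with 0 ≤ l_f ≤ n_f−1 = 1, the allowed l_f values are {0}.
For l_f = 0: m_f ∈ {m_i−1, m_i, m_i+1} ∩ [−0, 0] = {0} → 1 state.
Total: 1.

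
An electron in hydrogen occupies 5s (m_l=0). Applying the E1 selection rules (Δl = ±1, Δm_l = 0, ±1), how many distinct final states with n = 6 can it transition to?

3

E1 requires Δl = ±1, so l_f ∈ {-1, 1}; with 0 ≤ l_f ≤ n_f−1 = 5, the allowed l_f values are {1}.
For l_f = 1: m_f ∈ {m_i−1, m_i, m_i+1} ∩ [−1, 1] = {-1, 0, 1} → 3 states.
Total: 3.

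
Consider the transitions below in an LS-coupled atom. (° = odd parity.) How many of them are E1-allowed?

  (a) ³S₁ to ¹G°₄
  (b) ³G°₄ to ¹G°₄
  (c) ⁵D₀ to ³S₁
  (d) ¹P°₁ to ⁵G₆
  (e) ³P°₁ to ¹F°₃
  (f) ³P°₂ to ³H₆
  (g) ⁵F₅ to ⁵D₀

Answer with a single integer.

(a) forbidden (ΔS, ΔL, ΔJ fail)
(b) forbidden (parity, ΔS fail)
(c) forbidden (parity, ΔS, ΔL fail)
(d) forbidden (ΔS, ΔL, ΔJ fail)
(e) forbidden (parity, ΔS, ΔL, ΔJ fail)
(f) forbidden (ΔL, ΔJ fail)
(g) forbidden (parity, ΔJ fail)
Total allowed: 0 of 7.

0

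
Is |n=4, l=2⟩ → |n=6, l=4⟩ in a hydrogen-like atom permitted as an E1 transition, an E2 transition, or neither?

E2

Δl = 4 − 2 = +2; l_i + l_f = 6.
E1 (Δl = ±1): not satisfied.
E2 (Δl = 0,±2, l_i+l_f ≥ 2): satisfied.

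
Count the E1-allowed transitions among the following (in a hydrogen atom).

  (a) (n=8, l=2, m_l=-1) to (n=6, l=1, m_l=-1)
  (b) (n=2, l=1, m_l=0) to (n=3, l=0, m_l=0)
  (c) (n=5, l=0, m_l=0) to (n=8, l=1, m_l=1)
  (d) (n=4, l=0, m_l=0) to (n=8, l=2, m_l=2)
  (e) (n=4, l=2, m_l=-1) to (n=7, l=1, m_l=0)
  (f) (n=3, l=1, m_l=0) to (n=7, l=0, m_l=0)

(a) allowed
(b) allowed
(c) allowed
(d) forbidden — Δl = +2 (E1 requires Δl = ±1); Δm_l = +2 (E1 requires Δm_l = 0, ±1)
(e) allowed
(f) allowed
Total allowed: 5 of 6.

5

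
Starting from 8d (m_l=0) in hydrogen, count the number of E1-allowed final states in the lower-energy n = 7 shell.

E1 requires Δl = ±1, so l_f ∈ {1, 3}; with 0 ≤ l_f ≤ n_f−1 = 6, the allowed l_f values are {1, 3}.
For l_f = 1: m_f ∈ {m_i−1, m_i, m_i+1} ∩ [−1, 1] = {-1, 0, 1} → 3 states.
For l_f = 3: m_f ∈ {m_i−1, m_i, m_i+1} ∩ [−3, 3] = {-1, 0, 1} → 3 states.
Total: 6.

6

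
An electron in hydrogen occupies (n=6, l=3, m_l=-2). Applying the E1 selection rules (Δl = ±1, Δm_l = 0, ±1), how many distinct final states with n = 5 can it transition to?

5

E1 requires Δl = ±1, so l_f ∈ {2, 4}; with 0 ≤ l_f ≤ n_f−1 = 4, the allowed l_f values are {2, 4}.
For l_f = 2: m_f ∈ {m_i−1, m_i, m_i+1} ∩ [−2, 2] = {-2, -1} → 2 states.
For l_f = 4: m_f ∈ {m_i−1, m_i, m_i+1} ∩ [−4, 4] = {-3, -2, -1} → 3 states.
Total: 5.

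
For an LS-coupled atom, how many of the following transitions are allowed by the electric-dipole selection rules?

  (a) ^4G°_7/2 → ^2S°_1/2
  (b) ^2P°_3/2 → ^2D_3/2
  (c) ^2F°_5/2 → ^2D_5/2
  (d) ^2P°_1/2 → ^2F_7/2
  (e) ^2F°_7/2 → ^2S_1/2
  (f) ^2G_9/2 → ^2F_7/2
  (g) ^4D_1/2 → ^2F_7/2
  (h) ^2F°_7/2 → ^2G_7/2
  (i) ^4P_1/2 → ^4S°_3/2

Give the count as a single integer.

(a) forbidden (parity, ΔS, ΔL, ΔJ fail)
(b) allowed
(c) allowed
(d) forbidden (ΔL, ΔJ fail)
(e) forbidden (ΔL, ΔJ fail)
(f) forbidden (parity fails)
(g) forbidden (parity, ΔS, ΔJ fail)
(h) allowed
(i) allowed
Total allowed: 4 of 9.

4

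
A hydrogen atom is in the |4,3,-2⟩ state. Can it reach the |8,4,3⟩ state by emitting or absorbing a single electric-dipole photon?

Initial l = 3, final l = 4, so Δl = +1. E1 requires Δl = ±1: ✓.
m_l: -2 → 3 (Δm_l = +5). |Δm_l| ≤ 1 ✗.
The transition is electric-dipole forbidden.

forbidden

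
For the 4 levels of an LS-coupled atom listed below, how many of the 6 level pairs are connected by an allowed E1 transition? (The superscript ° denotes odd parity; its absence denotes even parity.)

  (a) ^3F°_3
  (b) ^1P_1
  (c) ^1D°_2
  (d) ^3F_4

2

(a)–(b): forbidden (ΔS, ΔL, ΔJ).
(a)–(c): forbidden (parity, ΔS).
(a)–(d): allowed.
(b)–(c): allowed.
(b)–(d): forbidden (parity, ΔS, ΔL, ΔJ).
(c)–(d): forbidden (ΔS, ΔJ).
Allowed pairs: 2 of 6.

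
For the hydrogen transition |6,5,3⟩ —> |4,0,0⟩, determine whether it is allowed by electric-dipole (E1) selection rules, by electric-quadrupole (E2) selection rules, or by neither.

neither

Δl = 0 − 5 = -5; l_i + l_f = 5.
Δm_l = -3.
E1 (Δl = ±1, |Δm_l| ≤ 1): not satisfied.
E2 (Δl = 0,±2, l_i+l_f ≥ 2, |Δm_l| ≤ 2): not satisfied.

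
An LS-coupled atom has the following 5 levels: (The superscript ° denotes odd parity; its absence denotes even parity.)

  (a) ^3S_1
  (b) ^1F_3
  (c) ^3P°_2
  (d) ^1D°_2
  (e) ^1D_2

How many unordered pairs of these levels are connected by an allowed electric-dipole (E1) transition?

3

(a)–(b): forbidden (parity, ΔS, ΔL, ΔJ).
(a)–(c): allowed.
(a)–(d): forbidden (ΔS, ΔL).
(a)–(e): forbidden (parity, ΔS, ΔL).
(b)–(c): forbidden (ΔS, ΔL).
(b)–(d): allowed.
(b)–(e): forbidden (parity).
(c)–(d): forbidden (parity, ΔS).
(c)–(e): forbidden (ΔS).
(d)–(e): allowed.
Allowed pairs: 3 of 10.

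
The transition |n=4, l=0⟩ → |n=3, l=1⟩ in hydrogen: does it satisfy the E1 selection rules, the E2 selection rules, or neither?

Δl = 1 − 0 = +1; l_i + l_f = 1.
E1 (Δl = ±1): satisfied.
E2 (Δl = 0,±2, l_i+l_f ≥ 2): not satisfied.

E1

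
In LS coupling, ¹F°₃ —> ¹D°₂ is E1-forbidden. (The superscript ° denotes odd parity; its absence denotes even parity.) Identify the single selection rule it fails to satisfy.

parity

ΔL = 0, ±1 (not L=0↔0): L: 3 → 2, ΔL = -1 — passes.
ΔS = 0: S: 0 → 0 — passes.
ΔJ = 0, ±1 (not J=0↔0): J: 3 → 2, ΔJ = -1 — passes.
Parity must change: odd → odd — fails.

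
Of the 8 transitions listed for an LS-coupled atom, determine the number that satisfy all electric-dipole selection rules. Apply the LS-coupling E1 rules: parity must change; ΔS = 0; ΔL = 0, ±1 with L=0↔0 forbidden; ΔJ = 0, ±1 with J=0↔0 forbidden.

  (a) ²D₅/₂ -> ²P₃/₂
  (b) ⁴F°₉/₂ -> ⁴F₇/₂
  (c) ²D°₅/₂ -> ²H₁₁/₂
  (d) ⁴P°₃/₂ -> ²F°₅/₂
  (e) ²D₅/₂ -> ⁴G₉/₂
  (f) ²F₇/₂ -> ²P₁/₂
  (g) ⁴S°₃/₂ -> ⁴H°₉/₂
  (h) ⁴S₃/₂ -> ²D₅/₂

1

(a) forbidden (parity fails)
(b) allowed
(c) forbidden (ΔL, ΔJ fail)
(d) forbidden (parity, ΔS, ΔL fail)
(e) forbidden (parity, ΔS, ΔL, ΔJ fail)
(f) forbidden (parity, ΔL, ΔJ fail)
(g) forbidden (parity, ΔL, ΔJ fail)
(h) forbidden (parity, ΔS, ΔL fail)
Total allowed: 1 of 8.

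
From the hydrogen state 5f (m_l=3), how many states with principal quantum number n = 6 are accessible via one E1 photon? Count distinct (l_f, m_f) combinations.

E1 requires Δl = ±1, so l_f ∈ {2, 4}; with 0 ≤ l_f ≤ n_f−1 = 5, the allowed l_f values are {2, 4}.
For l_f = 2: m_f ∈ {m_i−1, m_i, m_i+1} ∩ [−2, 2] = {2} → 1 state.
For l_f = 4: m_f ∈ {m_i−1, m_i, m_i+1} ∩ [−4, 4] = {2, 3, 4} → 3 states.
Total: 4.

4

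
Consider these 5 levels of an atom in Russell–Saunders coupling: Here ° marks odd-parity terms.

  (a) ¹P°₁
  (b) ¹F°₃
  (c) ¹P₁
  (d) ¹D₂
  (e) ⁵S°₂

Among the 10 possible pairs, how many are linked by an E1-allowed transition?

(a)–(b): forbidden (parity, ΔL, ΔJ).
(a)–(c): allowed.
(a)–(d): allowed.
(a)–(e): forbidden (parity, ΔS).
(b)–(c): forbidden (ΔL, ΔJ).
(b)–(d): allowed.
(b)–(e): forbidden (parity, ΔS, ΔL).
(c)–(d): forbidden (parity).
(c)–(e): forbidden (ΔS).
(d)–(e): forbidden (ΔS, ΔL).
Allowed pairs: 3 of 10.

3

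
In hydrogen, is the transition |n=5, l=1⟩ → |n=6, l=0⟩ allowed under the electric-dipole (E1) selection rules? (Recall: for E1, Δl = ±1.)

Δl = 0 − 1 = -1; the E1 rule Δl = ±1 is ok.
All E1 selection rules are satisfied.

allowed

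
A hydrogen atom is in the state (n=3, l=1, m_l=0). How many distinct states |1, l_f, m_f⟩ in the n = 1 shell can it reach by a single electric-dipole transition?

1

E1 requires Δl = ±1, so l_f ∈ {0, 2}; with 0 ≤ l_f ≤ n_f−1 = 0, the allowed l_f values are {0}.
For l_f = 0: m_f ∈ {m_i−1, m_i, m_i+1} ∩ [−0, 0] = {0} → 1 state.
Total: 1.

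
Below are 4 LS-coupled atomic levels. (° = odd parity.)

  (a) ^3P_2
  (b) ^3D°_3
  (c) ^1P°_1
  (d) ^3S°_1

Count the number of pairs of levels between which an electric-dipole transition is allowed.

(a)–(b): allowed.
(a)–(c): forbidden (ΔS).
(a)–(d): allowed.
(b)–(c): forbidden (parity, ΔS, ΔJ).
(b)–(d): forbidden (parity, ΔL, ΔJ).
(c)–(d): forbidden (parity, ΔS).
Allowed pairs: 2 of 6.

2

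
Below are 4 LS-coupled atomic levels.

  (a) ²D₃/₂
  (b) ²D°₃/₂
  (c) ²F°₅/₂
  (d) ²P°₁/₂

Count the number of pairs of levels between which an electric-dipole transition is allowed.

(a)–(b): allowed.
(a)–(c): allowed.
(a)–(d): allowed.
(b)–(c): forbidden (parity).
(b)–(d): forbidden (parity).
(c)–(d): forbidden (parity, ΔL, ΔJ).
Allowed pairs: 3 of 6.

3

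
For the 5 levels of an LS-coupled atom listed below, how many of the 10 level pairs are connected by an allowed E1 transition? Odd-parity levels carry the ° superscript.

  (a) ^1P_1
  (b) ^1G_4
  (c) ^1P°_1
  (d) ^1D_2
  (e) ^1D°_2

4

(a)–(b): forbidden (parity, ΔL, ΔJ).
(a)–(c): allowed.
(a)–(d): forbidden (parity).
(a)–(e): allowed.
(b)–(c): forbidden (ΔL, ΔJ).
(b)–(d): forbidden (parity, ΔL, ΔJ).
(b)–(e): forbidden (ΔL, ΔJ).
(c)–(d): allowed.
(c)–(e): forbidden (parity).
(d)–(e): allowed.
Allowed pairs: 4 of 10.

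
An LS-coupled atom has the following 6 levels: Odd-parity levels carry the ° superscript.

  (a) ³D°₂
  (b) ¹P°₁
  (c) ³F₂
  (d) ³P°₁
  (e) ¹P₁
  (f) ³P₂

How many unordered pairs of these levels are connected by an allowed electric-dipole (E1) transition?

4

(a)–(b): forbidden (parity, ΔS).
(a)–(c): allowed.
(a)–(d): forbidden (parity).
(a)–(e): forbidden (ΔS).
(a)–(f): allowed.
(b)–(c): forbidden (ΔS, ΔL).
(b)–(d): forbidden (parity, ΔS).
(b)–(e): allowed.
(b)–(f): forbidden (ΔS).
(c)–(d): forbidden (ΔL).
(c)–(e): forbidden (parity, ΔS, ΔL).
(c)–(f): forbidden (parity, ΔL).
(d)–(e): forbidden (ΔS).
(d)–(f): allowed.
(e)–(f): forbidden (parity, ΔS).
Allowed pairs: 4 of 15.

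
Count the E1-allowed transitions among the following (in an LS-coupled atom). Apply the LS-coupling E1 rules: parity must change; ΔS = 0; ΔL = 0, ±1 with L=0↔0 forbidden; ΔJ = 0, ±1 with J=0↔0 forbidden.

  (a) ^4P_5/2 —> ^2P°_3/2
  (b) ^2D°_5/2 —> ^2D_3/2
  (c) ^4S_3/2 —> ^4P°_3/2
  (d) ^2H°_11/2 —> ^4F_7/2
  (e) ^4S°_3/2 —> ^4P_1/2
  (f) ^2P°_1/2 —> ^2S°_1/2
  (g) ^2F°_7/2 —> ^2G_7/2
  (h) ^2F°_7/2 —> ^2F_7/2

(a) forbidden (ΔS fails)
(b) allowed
(c) allowed
(d) forbidden (ΔS, ΔL, ΔJ fail)
(e) allowed
(f) forbidden (parity fails)
(g) allowed
(h) allowed
Total allowed: 5 of 8.

5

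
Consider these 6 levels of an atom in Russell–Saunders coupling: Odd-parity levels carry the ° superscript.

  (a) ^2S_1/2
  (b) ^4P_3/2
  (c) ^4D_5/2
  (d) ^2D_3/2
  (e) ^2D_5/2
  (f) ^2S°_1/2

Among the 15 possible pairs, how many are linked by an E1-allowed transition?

0

(a)–(b): forbidden (parity, ΔS).
(a)–(c): forbidden (parity, ΔS, ΔL, ΔJ).
(a)–(d): forbidden (parity, ΔL).
(a)–(e): forbidden (parity, ΔL, ΔJ).
(a)–(f): forbidden (ΔL).
(b)–(c): forbidden (parity).
(b)–(d): forbidden (parity, ΔS).
(b)–(e): forbidden (parity, ΔS).
(b)–(f): forbidden (ΔS).
(c)–(d): forbidden (parity, ΔS).
(c)–(e): forbidden (parity, ΔS).
(c)–(f): forbidden (ΔS, ΔL, ΔJ).
(d)–(e): forbidden (parity).
(d)–(f): forbidden (ΔL).
(e)–(f): forbidden (ΔL, ΔJ).
Allowed pairs: 0 of 15.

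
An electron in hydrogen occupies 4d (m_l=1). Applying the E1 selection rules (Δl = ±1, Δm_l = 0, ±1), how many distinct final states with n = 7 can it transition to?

E1 requires Δl = ±1, so l_f ∈ {1, 3}; with 0 ≤ l_f ≤ n_f−1 = 6, the allowed l_f values are {1, 3}.
For l_f = 1: m_f ∈ {m_i−1, m_i, m_i+1} ∩ [−1, 1] = {0, 1} → 2 states.
For l_f = 3: m_f ∈ {m_i−1, m_i, m_i+1} ∩ [−3, 3] = {0, 1, 2} → 3 states.
Total: 5.

5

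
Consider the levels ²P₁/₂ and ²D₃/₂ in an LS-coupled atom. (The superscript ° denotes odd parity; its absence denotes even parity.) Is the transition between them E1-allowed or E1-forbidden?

forbidden

Initial level: S=1/2, L=1, J=1/2, parity even. Final level: S=1/2, L=2, J=3/2, parity even.
Parity must change: even → even — fails.
ΔS = 0: S: 1/2 → 1/2 — passes.
ΔL = 0, ±1 (not L=0↔0): L: 1 → 2, ΔL = +1 — passes.
ΔJ = 0, ±1 (not J=0↔0): J: 1/2 → 3/2, ΔJ = +1 — passes.
Rule(s) violated: parity.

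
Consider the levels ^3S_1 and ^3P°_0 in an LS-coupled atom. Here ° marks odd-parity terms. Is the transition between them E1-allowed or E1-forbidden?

allowed

Reading off the term symbols: S 1→1, L 0→1, J 1→0, parity even→odd.
Parity must change: even → odd — ✓.
ΔS = 0: S: 1 → 1 — ✓.
ΔL = 0, ±1 (not L=0↔0): L: 0 → 1, ΔL = +1 — ✓.
ΔJ = 0, ±1 (not J=0↔0): J: 1 → 0, ΔJ = -1 — ✓.
All four E1 rules are satisfied.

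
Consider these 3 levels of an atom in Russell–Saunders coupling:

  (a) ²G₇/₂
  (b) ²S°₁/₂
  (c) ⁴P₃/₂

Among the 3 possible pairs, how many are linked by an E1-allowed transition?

(a)–(b): forbidden (ΔL, ΔJ).
(a)–(c): forbidden (parity, ΔS, ΔL, ΔJ).
(b)–(c): forbidden (ΔS).
Allowed pairs: 0 of 3.

0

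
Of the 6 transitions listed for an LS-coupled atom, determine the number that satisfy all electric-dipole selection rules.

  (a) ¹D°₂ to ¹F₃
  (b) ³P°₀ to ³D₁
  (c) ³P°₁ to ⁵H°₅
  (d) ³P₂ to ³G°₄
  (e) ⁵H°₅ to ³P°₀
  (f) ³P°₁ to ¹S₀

2

(a) allowed
(b) allowed
(c) forbidden (parity, ΔS, ΔL, ΔJ fail)
(d) forbidden (ΔL, ΔJ fail)
(e) forbidden (parity, ΔS, ΔL, ΔJ fail)
(f) forbidden (ΔS fails)
Total allowed: 2 of 6.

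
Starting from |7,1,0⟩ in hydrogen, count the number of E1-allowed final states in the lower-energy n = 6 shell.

E1 requires Δl = ±1, so l_f ∈ {0, 2}; with 0 ≤ l_f ≤ n_f−1 = 5, the allowed l_f values are {0, 2}.
For l_f = 0: m_f ∈ {m_i−1, m_i, m_i+1} ∩ [−0, 0] = {0} → 1 state.
For l_f = 2: m_f ∈ {m_i−1, m_i, m_i+1} ∩ [−2, 2] = {-1, 0, 1} → 3 states.
Total: 4.

4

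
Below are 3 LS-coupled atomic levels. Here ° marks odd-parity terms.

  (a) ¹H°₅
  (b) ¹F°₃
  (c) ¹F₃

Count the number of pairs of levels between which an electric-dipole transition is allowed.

1

(a)–(b): forbidden (parity, ΔL, ΔJ).
(a)–(c): forbidden (ΔL, ΔJ).
(b)–(c): allowed.
Allowed pairs: 1 of 3.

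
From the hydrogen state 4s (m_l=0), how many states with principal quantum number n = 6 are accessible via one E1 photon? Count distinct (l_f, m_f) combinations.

E1 requires Δl = ±1, so l_f ∈ {-1, 1}; with 0 ≤ l_f ≤ n_f−1 = 5, the allowed l_f values are {1}.
For l_f = 1: m_f ∈ {m_i−1, m_i, m_i+1} ∩ [−1, 1] = {-1, 0, 1} → 3 states.
Total: 3.

3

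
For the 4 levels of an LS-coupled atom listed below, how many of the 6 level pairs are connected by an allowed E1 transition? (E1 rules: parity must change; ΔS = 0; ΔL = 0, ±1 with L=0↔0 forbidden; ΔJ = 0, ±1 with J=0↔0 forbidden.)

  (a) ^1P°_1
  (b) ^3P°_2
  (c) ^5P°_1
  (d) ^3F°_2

0

(a)–(b): forbidden (parity, ΔS).
(a)–(c): forbidden (parity, ΔS).
(a)–(d): forbidden (parity, ΔS, ΔL).
(b)–(c): forbidden (parity, ΔS).
(b)–(d): forbidden (parity, ΔL).
(c)–(d): forbidden (parity, ΔS, ΔL).
Allowed pairs: 0 of 6.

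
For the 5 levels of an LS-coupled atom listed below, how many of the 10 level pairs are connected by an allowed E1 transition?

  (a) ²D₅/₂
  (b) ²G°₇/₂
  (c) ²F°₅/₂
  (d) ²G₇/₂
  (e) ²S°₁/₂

(a)–(b): forbidden (ΔL).
(a)–(c): allowed.
(a)–(d): forbidden (parity, ΔL).
(a)–(e): forbidden (ΔL, ΔJ).
(b)–(c): forbidden (parity).
(b)–(d): allowed.
(b)–(e): forbidden (parity, ΔL, ΔJ).
(c)–(d): allowed.
(c)–(e): forbidden (parity, ΔL, ΔJ).
(d)–(e): forbidden (ΔL, ΔJ).
Allowed pairs: 3 of 10.

3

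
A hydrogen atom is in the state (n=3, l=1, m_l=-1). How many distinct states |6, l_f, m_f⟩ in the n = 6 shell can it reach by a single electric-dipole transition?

E1 requires Δl = ±1, so l_f ∈ {0, 2}; with 0 ≤ l_f ≤ n_f−1 = 5, the allowed l_f values are {0, 2}.
For l_f = 0: m_f ∈ {m_i−1, m_i, m_i+1} ∩ [−0, 0] = {0} → 1 state.
For l_f = 2: m_f ∈ {m_i−1, m_i, m_i+1} ∩ [−2, 2] = {-2, -1, 0} → 3 states.
Total: 4.

4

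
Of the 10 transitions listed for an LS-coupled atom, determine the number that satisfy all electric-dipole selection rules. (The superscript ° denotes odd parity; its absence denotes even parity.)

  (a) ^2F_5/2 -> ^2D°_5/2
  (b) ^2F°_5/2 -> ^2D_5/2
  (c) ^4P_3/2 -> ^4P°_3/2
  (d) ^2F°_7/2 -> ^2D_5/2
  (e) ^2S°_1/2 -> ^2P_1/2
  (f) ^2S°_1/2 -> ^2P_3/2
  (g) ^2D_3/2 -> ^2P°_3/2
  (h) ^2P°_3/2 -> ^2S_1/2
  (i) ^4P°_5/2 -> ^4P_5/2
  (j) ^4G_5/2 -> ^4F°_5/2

(a) allowed
(b) allowed
(c) allowed
(d) allowed
(e) allowed
(f) allowed
(g) allowed
(h) allowed
(i) allowed
(j) allowed
Total allowed: 10 of 10.

10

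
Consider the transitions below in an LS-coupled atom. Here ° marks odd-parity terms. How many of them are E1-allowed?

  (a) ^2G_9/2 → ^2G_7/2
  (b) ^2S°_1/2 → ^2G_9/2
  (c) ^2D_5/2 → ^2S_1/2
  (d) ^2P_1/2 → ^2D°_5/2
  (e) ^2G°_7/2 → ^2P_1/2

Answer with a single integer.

(a) forbidden (parity fails)
(b) forbidden (ΔL, ΔJ fail)
(c) forbidden (parity, ΔL, ΔJ fail)
(d) forbidden (ΔJ fails)
(e) forbidden (ΔL, ΔJ fail)
Total allowed: 0 of 5.

0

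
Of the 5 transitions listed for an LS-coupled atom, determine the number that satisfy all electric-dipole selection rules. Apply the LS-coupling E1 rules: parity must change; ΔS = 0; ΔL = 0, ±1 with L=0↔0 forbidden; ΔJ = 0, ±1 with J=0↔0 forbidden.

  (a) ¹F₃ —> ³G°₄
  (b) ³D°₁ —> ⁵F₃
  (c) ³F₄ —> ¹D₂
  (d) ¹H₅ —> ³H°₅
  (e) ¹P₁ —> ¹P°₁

1

(a) forbidden (ΔS fails)
(b) forbidden (ΔS, ΔJ fail)
(c) forbidden (parity, ΔS, ΔJ fail)
(d) forbidden (ΔS fails)
(e) allowed
Total allowed: 1 of 5.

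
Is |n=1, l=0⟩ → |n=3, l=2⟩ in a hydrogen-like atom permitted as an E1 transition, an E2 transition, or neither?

Δl = 2 − 0 = +2; l_i + l_f = 2.
E1 (Δl = ±1): not satisfied.
E2 (Δl = 0,±2, l_i+l_f ≥ 2): satisfied.

E2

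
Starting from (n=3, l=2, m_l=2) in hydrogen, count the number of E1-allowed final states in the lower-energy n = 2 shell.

1

E1 requires Δl = ±1, so l_f ∈ {1, 3}; with 0 ≤ l_f ≤ n_f−1 = 1, the allowed l_f values are {1}.
For l_f = 1: m_f ∈ {m_i−1, m_i, m_i+1} ∩ [−1, 1] = {1} → 1 state.
Total: 1.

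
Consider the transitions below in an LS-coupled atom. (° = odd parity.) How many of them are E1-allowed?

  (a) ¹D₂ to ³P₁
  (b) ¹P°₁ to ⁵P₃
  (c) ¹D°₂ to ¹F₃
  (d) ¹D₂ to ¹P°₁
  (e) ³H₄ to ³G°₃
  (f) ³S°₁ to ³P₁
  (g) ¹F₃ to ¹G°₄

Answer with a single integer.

(a) forbidden (parity, ΔS fail)
(b) forbidden (ΔS, ΔJ fail)
(c) allowed
(d) allowed
(e) allowed
(f) allowed
(g) allowed
Total allowed: 5 of 7.

5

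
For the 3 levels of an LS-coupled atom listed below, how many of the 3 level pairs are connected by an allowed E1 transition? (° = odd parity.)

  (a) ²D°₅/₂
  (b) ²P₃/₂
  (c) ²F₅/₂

(a)–(b): allowed.
(a)–(c): allowed.
(b)–(c): forbidden (parity, ΔL).
Allowed pairs: 2 of 3.

2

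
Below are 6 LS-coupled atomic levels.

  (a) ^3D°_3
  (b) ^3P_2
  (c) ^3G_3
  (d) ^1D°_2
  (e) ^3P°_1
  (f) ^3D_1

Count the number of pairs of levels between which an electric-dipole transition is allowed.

(a)–(b): allowed.
(a)–(c): forbidden (ΔL).
(a)–(d): forbidden (parity, ΔS).
(a)–(e): forbidden (parity, ΔJ).
(a)–(f): forbidden (ΔJ).
(b)–(c): forbidden (parity, ΔL).
(b)–(d): forbidden (ΔS).
(b)–(e): allowed.
(b)–(f): forbidden (parity).
(c)–(d): forbidden (ΔS, ΔL).
(c)–(e): forbidden (ΔL, ΔJ).
(c)–(f): forbidden (parity, ΔL, ΔJ).
(d)–(e): forbidden (parity, ΔS).
(d)–(f): forbidden (ΔS).
(e)–(f): allowed.
Allowed pairs: 3 of 15.

3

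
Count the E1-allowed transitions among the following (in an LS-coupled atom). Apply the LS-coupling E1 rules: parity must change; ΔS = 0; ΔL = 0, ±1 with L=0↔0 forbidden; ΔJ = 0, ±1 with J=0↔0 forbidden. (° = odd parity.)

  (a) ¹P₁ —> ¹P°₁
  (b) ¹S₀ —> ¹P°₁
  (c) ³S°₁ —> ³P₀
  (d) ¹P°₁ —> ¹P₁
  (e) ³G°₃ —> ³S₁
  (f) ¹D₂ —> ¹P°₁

5

(a) allowed
(b) allowed
(c) allowed
(d) allowed
(e) forbidden (ΔL, ΔJ fail)
(f) allowed
Total allowed: 5 of 6.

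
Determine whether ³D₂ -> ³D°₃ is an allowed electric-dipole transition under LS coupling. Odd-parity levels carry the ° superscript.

Reading off the term symbols: S 1→1, L 2→2, J 2→3, parity even→odd.
Parity must change: even → odd — ok.
ΔS = 0: S: 1 → 1 — ok.
ΔL = 0, ±1 (not L=0↔0): L: 2 → 2, ΔL = +0 — ok.
ΔJ = 0, ±1 (not J=0↔0): J: 2 → 3, ΔJ = +1 — ok.
All four E1 rules are satisfied.

allowed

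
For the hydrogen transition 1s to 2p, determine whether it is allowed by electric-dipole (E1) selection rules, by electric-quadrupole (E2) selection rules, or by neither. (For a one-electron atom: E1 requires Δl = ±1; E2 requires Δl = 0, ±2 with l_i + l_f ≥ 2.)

Δl = 1 − 0 = +1; l_i + l_f = 1.
E1 (Δl = ±1): satisfied.
E2 (Δl = 0,±2, l_i+l_f ≥ 2): not satisfied.

E1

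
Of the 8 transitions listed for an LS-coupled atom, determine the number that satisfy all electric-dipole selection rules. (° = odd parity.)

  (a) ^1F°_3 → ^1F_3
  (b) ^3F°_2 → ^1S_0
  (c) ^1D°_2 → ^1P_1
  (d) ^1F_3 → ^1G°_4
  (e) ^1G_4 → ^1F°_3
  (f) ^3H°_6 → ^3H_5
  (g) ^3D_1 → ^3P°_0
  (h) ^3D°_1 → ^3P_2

(a) allowed
(b) forbidden (ΔS, ΔL, ΔJ fail)
(c) allowed
(d) allowed
(e) allowed
(f) allowed
(g) allowed
(h) allowed
Total allowed: 7 of 8.

7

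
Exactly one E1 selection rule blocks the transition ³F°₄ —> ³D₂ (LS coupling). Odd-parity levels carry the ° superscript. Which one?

the ΔJ = 0, ±1 rule

Parity must change: odd → even — satisfied.
ΔS = 0: S: 1 → 1 — satisfied.
ΔL = 0, ±1 (not L=0↔0): L: 3 → 2, ΔL = -1 — satisfied.
ΔJ = 0, ±1 (not J=0↔0): J: 4 → 2, ΔJ = -2 — violated.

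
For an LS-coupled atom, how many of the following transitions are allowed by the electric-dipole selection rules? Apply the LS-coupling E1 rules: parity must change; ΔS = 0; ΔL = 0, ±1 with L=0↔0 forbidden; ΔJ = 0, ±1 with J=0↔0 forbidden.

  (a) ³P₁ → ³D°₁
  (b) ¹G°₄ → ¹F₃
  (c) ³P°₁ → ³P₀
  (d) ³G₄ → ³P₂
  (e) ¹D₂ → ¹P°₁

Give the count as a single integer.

(a) allowed
(b) allowed
(c) allowed
(d) forbidden (parity, ΔL, ΔJ fail)
(e) allowed
Total allowed: 4 of 5.

4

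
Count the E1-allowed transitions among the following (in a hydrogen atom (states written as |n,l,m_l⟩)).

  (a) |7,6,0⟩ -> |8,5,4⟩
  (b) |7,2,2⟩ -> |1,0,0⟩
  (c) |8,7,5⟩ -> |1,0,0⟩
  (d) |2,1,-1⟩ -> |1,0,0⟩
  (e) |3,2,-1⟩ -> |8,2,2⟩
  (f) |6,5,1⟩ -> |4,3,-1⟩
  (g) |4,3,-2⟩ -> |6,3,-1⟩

(a) forbidden — Δm_l = +4 (E1 requires Δm_l = 0, ±1)
(b) forbidden — Δl = -2 (E1 requires Δl = ±1); Δm_l = -2 (E1 requires Δm_l = 0, ±1)
(c) forbidden — Δl = -7 (E1 requires Δl = ±1); Δm_l = -5 (E1 requires Δm_l = 0, ±1)
(d) allowed
(e) forbidden — Δl = +0 (E1 requires Δl = ±1); Δm_l = +3 (E1 requires Δm_l = 0, ±1)
(f) forbidden — Δl = -2 (E1 requires Δl = ±1); Δm_l = -2 (E1 requires Δm_l = 0, ±1)
(g) forbidden — Δl = +0 (E1 requires Δl = ±1)
Total allowed: 1 of 7.

1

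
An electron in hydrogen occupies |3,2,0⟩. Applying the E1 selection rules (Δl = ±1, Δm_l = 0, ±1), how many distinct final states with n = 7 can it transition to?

E1 requires Δl = ±1, so l_f ∈ {1, 3}; with 0 ≤ l_f ≤ n_f−1 = 6, the allowed l_f values are {1, 3}.
For l_f = 1: m_f ∈ {m_i−1, m_i, m_i+1} ∩ [−1, 1] = {-1, 0, 1} → 3 states.
For l_f = 3: m_f ∈ {m_i−1, m_i, m_i+1} ∩ [−3, 3] = {-1, 0, 1} → 3 states.
Total: 6.

6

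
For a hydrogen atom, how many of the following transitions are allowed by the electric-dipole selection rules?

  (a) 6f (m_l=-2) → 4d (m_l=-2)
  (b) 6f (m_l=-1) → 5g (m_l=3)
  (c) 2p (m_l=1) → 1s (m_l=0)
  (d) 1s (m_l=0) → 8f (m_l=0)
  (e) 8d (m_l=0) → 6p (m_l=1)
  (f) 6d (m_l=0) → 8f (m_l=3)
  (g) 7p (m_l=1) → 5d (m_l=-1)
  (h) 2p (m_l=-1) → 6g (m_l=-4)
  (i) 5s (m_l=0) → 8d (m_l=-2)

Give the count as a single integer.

(a) allowed
(b) forbidden — Δm_l = +4 (E1 requires Δm_l = 0, ±1)
(c) allowed
(d) forbidden — Δl = +3 (E1 requires Δl = ±1)
(e) allowed
(f) forbidden — Δm_l = +3 (E1 requires Δm_l = 0, ±1)
(g) forbidden — Δm_l = -2 (E1 requires Δm_l = 0, ±1)
(h) forbidden — Δl = +3 (E1 requires Δl = ±1); Δm_l = -3 (E1 requires Δm_l = 0, ±1)
(i) forbidden — Δl = +2 (E1 requires Δl = ±1); Δm_l = -2 (E1 requires Δm_l = 0, ±1)
Total allowed: 3 of 9.

3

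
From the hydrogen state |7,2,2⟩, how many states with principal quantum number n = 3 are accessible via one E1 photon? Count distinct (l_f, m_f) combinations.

E1 requires Δl = ±1, so l_f ∈ {1, 3}; with 0 ≤ l_f ≤ n_f−1 = 2, the allowed l_f values are {1}.
For l_f = 1: m_f ∈ {m_i−1, m_i, m_i+1} ∩ [−1, 1] = {1} → 1 state.
Total: 1.

1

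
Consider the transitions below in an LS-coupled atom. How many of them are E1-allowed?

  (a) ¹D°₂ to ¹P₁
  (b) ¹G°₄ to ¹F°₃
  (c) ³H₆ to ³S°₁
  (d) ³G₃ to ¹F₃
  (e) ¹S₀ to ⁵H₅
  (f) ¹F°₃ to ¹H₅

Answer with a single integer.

(a) allowed
(b) forbidden (parity fails)
(c) forbidden (ΔL, ΔJ fail)
(d) forbidden (parity, ΔS fail)
(e) forbidden (parity, ΔS, ΔL, ΔJ fail)
(f) forbidden (ΔL, ΔJ fail)
Total allowed: 1 of 6.

1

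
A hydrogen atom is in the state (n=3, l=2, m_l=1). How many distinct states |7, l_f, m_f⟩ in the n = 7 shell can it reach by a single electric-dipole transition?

E1 requires Δl = ±1, so l_f ∈ {1, 3}; with 0 ≤ l_f ≤ n_f−1 = 6, the allowed l_f values are {1, 3}.
For l_f = 1: m_f ∈ {m_i−1, m_i, m_i+1} ∩ [−1, 1] = {0, 1} → 2 states.
For l_f = 3: m_f ∈ {m_i−1, m_i, m_i+1} ∩ [−3, 3] = {0, 1, 2} → 3 states.
Total: 5.

5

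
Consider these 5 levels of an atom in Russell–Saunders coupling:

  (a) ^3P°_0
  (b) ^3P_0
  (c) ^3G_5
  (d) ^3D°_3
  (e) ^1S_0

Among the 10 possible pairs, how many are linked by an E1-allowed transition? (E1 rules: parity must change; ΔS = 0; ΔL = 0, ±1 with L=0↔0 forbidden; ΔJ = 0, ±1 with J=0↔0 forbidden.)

(a)–(b): forbidden (ΔJ).
(a)–(c): forbidden (ΔL, ΔJ).
(a)–(d): forbidden (parity, ΔJ).
(a)–(e): forbidden (ΔS, ΔJ).
(b)–(c): forbidden (parity, ΔL, ΔJ).
(b)–(d): forbidden (ΔJ).
(b)–(e): forbidden (parity, ΔS, ΔJ).
(c)–(d): forbidden (ΔL, ΔJ).
(c)–(e): forbidden (parity, ΔS, ΔL, ΔJ).
(d)–(e): forbidden (ΔS, ΔL, ΔJ).
Allowed pairs: 0 of 10.

0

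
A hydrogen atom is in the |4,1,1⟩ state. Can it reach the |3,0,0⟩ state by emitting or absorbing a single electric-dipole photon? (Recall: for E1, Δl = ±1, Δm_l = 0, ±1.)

l: 1 → 0 (Δl = -1). Δl = ±1 ✓.
m_l: 1 → 0 (Δm_l = -1). |Δm_l| ≤ 1 ✓.
All E1 selection rules are satisfied.

allowed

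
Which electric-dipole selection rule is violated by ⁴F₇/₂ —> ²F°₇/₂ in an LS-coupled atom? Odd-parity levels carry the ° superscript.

Reading off the term symbols: S 3/2→1/2, L 3→3, J 7/2→7/2, parity even→odd.
Parity must change: even → odd — passes.
ΔS = 0: S: 3/2 → 1/2 — fails.
ΔJ = 0, ±1 (not J=0↔0): J: 7/2 → 7/2, ΔJ = +0 — passes.
ΔL = 0, ±1 (not L=0↔0): L: 3 → 3, ΔL = +0 — passes.

the ΔS = 0 rule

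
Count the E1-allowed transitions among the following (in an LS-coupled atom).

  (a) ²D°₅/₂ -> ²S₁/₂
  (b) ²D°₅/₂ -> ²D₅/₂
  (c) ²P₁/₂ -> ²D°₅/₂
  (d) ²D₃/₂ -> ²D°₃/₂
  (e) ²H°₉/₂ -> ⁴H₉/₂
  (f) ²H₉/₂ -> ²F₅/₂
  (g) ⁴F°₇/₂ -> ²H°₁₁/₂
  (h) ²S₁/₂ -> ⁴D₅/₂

(a) forbidden (ΔL, ΔJ fail)
(b) allowed
(c) forbidden (ΔJ fails)
(d) allowed
(e) forbidden (ΔS fails)
(f) forbidden (parity, ΔL, ΔJ fail)
(g) forbidden (parity, ΔS, ΔL, ΔJ fail)
(h) forbidden (parity, ΔS, ΔL, ΔJ fail)
Total allowed: 2 of 8.

2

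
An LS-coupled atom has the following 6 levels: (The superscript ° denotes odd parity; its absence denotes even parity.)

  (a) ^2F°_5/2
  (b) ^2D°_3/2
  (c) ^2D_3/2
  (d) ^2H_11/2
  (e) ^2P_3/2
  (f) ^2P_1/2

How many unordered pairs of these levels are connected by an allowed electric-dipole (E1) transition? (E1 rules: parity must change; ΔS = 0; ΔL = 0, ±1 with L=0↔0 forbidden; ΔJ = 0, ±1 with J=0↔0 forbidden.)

(a)–(b): forbidden (parity).
(a)–(c): allowed.
(a)–(d): forbidden (ΔL, ΔJ).
(a)–(e): forbidden (ΔL).
(a)–(f): forbidden (ΔL, ΔJ).
(b)–(c): allowed.
(b)–(d): forbidden (ΔL, ΔJ).
(b)–(e): allowed.
(b)–(f): allowed.
(c)–(d): forbidden (parity, ΔL, ΔJ).
(c)–(e): forbidden (parity).
(c)–(f): forbidden (parity).
(d)–(e): forbidden (parity, ΔL, ΔJ).
(d)–(f): forbidden (parity, ΔL, ΔJ).
(e)–(f): forbidden (parity).
Allowed pairs: 4 of 15.

4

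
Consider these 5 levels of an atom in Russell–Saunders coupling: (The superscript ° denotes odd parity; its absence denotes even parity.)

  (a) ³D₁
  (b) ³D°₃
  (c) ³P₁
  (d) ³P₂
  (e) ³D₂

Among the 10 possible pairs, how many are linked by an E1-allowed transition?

(a)–(b): forbidden (ΔJ).
(a)–(c): forbidden (parity).
(a)–(d): forbidden (parity).
(a)–(e): forbidden (parity).
(b)–(c): forbidden (ΔJ).
(b)–(d): allowed.
(b)–(e): allowed.
(c)–(d): forbidden (parity).
(c)–(e): forbidden (parity).
(d)–(e): forbidden (parity).
Allowed pairs: 2 of 10.

2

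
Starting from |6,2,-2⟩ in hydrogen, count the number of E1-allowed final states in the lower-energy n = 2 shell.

E1 requires Δl = ±1, so l_f ∈ {1, 3}; with 0 ≤ l_f ≤ n_f−1 = 1, the allowed l_f values are {1}.
For l_f = 1: m_f ∈ {m_i−1, m_i, m_i+1} ∩ [−1, 1] = {-1} → 1 state.
Total: 1.

1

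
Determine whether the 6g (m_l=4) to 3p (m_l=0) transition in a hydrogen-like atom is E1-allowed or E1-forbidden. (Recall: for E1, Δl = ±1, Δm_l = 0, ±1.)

l: 4 → 1 (Δl = -3). Δl = ±1 fails.
Δm_l = 0 − (4) = -4. E1 requires Δm_l = 0, ±1: fails.
The transition is electric-dipole forbidden.

forbidden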